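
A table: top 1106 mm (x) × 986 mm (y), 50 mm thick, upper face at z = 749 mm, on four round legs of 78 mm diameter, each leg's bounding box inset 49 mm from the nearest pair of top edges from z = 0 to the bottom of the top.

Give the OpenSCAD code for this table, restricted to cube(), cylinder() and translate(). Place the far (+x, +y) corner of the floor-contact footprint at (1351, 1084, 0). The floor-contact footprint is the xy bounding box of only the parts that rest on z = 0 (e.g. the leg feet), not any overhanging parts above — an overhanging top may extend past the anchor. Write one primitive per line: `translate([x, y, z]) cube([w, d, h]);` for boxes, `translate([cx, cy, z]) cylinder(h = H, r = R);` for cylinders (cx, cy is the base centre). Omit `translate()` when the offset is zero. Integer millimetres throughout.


translate([294, 147, 699]) cube([1106, 986, 50]);
translate([382, 235, 0]) cylinder(h = 699, r = 39);
translate([1312, 235, 0]) cylinder(h = 699, r = 39);
translate([382, 1045, 0]) cylinder(h = 699, r = 39);
translate([1312, 1045, 0]) cylinder(h = 699, r = 39);


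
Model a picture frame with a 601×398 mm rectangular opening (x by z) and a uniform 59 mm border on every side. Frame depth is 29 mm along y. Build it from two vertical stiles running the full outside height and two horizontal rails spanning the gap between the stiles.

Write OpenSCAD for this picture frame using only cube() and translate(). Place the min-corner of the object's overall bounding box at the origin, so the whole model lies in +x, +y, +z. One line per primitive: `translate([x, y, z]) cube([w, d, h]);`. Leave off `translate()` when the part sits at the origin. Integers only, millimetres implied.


cube([59, 29, 516]);
translate([660, 0, 0]) cube([59, 29, 516]);
translate([59, 0, 0]) cube([601, 29, 59]);
translate([59, 0, 457]) cube([601, 29, 59]);


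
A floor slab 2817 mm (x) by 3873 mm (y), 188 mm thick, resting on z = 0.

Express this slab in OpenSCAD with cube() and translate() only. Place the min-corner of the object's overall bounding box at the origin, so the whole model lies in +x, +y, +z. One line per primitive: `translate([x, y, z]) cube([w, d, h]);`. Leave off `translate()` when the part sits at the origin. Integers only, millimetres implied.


cube([2817, 3873, 188]);


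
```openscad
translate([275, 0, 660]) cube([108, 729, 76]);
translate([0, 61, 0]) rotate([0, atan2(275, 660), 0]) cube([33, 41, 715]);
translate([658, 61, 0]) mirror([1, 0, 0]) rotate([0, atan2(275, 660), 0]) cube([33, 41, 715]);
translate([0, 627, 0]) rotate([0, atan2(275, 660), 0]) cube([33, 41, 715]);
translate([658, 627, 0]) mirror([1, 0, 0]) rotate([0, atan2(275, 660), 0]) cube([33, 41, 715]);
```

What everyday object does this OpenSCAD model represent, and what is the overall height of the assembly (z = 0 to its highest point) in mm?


A sawhorse. The overall height is 736 mm.

A beam across two mirrored pairs of raked legs — a sawhorse. The beam's underside is at z = 660 (matching the legs' vertical rise in atan2(275, 660)) and the beam is 76 mm tall, so its top is at 660 + 76 = 736 mm. The raked legs top out at the beam's underside, so that is the highest point.


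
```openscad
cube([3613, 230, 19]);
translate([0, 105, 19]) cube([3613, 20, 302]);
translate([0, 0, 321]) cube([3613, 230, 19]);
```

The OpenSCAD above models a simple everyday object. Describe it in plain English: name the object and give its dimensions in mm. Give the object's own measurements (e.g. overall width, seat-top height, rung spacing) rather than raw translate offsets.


An I-beam lying along x, 3613 mm long. Overall section height 340 mm. Two flanges 230 mm wide (y) and 19 mm thick, one on the floor and one at the top; a web 20 mm thick runs between them, centred on the flange width.


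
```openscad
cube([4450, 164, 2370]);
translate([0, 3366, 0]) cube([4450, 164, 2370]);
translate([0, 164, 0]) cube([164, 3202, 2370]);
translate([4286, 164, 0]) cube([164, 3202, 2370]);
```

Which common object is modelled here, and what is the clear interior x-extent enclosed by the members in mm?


A house (or room) frame. The interior width is 4122 mm.

Four 2370 mm walls enclosing a rectangle with no floor or roof — a room or house frame. Outside width is 4450 mm and wall thickness is 164 mm, so the interior width is 4450 − 2 × 164 = 4122 mm.


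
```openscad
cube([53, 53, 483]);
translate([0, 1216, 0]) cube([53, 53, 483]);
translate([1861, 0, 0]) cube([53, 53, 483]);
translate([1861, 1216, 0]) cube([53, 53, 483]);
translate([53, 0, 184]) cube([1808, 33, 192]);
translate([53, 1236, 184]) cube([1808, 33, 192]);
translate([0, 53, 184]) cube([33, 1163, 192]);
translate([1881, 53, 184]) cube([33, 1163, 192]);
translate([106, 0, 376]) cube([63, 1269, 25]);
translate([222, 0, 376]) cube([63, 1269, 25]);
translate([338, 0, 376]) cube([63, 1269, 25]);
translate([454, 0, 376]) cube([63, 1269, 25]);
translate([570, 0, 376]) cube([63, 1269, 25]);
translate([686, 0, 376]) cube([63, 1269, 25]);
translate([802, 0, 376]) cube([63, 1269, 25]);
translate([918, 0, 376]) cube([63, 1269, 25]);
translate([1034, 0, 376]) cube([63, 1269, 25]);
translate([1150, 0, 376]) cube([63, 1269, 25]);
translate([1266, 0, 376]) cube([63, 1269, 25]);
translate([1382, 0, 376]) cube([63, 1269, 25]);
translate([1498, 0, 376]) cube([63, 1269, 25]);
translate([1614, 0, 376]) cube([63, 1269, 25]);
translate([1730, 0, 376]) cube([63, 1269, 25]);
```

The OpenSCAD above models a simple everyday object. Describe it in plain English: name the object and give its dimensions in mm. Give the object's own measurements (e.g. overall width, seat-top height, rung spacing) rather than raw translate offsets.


A bed frame 1914 mm long (x) by 1269 mm wide (y). Four 53×53 mm corner posts, 483 mm tall, at the corners of the footprint. Four rails of 33 mm thickness and 192 mm height run between adjacent posts with their undersides at z = 184 mm, their outer faces flush with the outside of the frame (the two x-running rails run between the posts' inner faces; the two y-running rails run between the posts' inner faces). 15 slats, each 63 mm wide (x) and 25 mm thick, lie across the top of the two x-running rails, running the full 1269 mm width of the frame in y; along x they sit between the end posts with a 53 mm gap after the −x posts and between neighbouring slats, leaving 68 mm before the +x posts.


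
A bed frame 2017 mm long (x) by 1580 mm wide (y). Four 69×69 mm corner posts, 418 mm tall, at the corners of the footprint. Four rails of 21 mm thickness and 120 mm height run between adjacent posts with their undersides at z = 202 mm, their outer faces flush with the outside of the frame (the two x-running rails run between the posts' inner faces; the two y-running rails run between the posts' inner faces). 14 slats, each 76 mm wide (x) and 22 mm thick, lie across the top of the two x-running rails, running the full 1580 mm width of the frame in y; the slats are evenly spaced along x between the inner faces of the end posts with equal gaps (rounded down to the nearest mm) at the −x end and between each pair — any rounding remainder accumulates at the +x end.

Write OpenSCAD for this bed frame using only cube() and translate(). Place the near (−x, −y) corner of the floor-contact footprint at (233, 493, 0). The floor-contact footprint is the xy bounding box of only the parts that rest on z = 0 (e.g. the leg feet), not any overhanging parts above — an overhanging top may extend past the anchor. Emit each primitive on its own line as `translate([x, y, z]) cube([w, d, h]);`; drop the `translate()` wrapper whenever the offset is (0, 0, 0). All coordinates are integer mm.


translate([233, 493, 0]) cube([69, 69, 418]);
translate([233, 2004, 0]) cube([69, 69, 418]);
translate([2181, 493, 0]) cube([69, 69, 418]);
translate([2181, 2004, 0]) cube([69, 69, 418]);
translate([302, 493, 202]) cube([1879, 21, 120]);
translate([302, 2052, 202]) cube([1879, 21, 120]);
translate([233, 562, 202]) cube([21, 1442, 120]);
translate([2229, 562, 202]) cube([21, 1442, 120]);
translate([356, 493, 322]) cube([76, 1580, 22]);
translate([486, 493, 322]) cube([76, 1580, 22]);
translate([616, 493, 322]) cube([76, 1580, 22]);
translate([746, 493, 322]) cube([76, 1580, 22]);
translate([876, 493, 322]) cube([76, 1580, 22]);
translate([1006, 493, 322]) cube([76, 1580, 22]);
translate([1136, 493, 322]) cube([76, 1580, 22]);
translate([1266, 493, 322]) cube([76, 1580, 22]);
translate([1396, 493, 322]) cube([76, 1580, 22]);
translate([1526, 493, 322]) cube([76, 1580, 22]);
translate([1656, 493, 322]) cube([76, 1580, 22]);
translate([1786, 493, 322]) cube([76, 1580, 22]);
translate([1916, 493, 322]) cube([76, 1580, 22]);
translate([2046, 493, 322]) cube([76, 1580, 22]);


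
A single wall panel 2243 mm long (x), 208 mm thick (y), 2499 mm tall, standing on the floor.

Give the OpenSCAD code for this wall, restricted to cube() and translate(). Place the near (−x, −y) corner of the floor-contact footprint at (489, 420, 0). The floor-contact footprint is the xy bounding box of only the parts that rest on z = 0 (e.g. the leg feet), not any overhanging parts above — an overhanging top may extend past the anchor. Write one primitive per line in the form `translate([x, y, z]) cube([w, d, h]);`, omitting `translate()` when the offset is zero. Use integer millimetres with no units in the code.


translate([489, 420, 0]) cube([2243, 208, 2499]);


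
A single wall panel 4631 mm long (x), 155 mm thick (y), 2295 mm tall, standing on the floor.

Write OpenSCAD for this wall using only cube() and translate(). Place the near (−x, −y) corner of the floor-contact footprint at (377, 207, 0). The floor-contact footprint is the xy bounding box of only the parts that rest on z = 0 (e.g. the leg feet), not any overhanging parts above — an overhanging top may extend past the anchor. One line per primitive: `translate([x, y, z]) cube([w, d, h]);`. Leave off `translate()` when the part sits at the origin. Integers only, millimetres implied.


translate([377, 207, 0]) cube([4631, 155, 2295]);


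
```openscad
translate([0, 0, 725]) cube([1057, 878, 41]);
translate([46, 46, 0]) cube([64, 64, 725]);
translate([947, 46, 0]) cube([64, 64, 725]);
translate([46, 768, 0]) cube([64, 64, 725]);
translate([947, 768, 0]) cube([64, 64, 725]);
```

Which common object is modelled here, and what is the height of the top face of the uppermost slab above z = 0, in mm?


A table. The table height is 766 mm.

A 1057×878×41 slab sits at z = 725 on four 64 mm square posts — a table. The top surface is at 725 + 41 = 766 mm.


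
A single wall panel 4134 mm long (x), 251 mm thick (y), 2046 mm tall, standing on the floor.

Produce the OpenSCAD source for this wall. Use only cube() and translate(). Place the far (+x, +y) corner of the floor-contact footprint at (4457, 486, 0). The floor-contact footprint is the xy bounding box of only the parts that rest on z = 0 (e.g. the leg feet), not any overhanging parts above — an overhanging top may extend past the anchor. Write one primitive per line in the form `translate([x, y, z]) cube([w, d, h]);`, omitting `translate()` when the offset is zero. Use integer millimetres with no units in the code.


translate([323, 235, 0]) cube([4134, 251, 2046]);


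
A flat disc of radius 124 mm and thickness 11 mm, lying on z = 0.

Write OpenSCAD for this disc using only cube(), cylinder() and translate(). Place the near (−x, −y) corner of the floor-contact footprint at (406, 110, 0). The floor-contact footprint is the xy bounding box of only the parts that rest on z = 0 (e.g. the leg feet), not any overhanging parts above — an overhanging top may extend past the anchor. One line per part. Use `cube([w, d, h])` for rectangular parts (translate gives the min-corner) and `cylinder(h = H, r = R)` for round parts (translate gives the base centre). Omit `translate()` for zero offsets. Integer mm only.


translate([530, 234, 0]) cylinder(h = 11, r = 124);


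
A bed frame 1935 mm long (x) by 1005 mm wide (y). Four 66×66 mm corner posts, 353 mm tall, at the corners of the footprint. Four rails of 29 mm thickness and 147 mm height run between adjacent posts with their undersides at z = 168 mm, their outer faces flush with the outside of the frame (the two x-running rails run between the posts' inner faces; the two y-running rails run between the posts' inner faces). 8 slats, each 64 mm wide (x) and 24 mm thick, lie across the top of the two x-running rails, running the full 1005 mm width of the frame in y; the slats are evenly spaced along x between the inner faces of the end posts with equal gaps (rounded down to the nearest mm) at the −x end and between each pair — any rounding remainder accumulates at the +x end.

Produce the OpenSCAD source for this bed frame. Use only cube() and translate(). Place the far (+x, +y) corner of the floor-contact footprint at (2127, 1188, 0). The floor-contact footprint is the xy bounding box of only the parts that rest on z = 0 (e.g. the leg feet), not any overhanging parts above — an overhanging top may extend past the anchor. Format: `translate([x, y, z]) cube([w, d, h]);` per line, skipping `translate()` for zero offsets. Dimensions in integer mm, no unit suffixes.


translate([192, 183, 0]) cube([66, 66, 353]);
translate([192, 1122, 0]) cube([66, 66, 353]);
translate([2061, 183, 0]) cube([66, 66, 353]);
translate([2061, 1122, 0]) cube([66, 66, 353]);
translate([258, 183, 168]) cube([1803, 29, 147]);
translate([258, 1159, 168]) cube([1803, 29, 147]);
translate([192, 249, 168]) cube([29, 873, 147]);
translate([2098, 249, 168]) cube([29, 873, 147]);
translate([401, 183, 315]) cube([64, 1005, 24]);
translate([608, 183, 315]) cube([64, 1005, 24]);
translate([815, 183, 315]) cube([64, 1005, 24]);
translate([1022, 183, 315]) cube([64, 1005, 24]);
translate([1229, 183, 315]) cube([64, 1005, 24]);
translate([1436, 183, 315]) cube([64, 1005, 24]);
translate([1643, 183, 315]) cube([64, 1005, 24]);
translate([1850, 183, 315]) cube([64, 1005, 24]);


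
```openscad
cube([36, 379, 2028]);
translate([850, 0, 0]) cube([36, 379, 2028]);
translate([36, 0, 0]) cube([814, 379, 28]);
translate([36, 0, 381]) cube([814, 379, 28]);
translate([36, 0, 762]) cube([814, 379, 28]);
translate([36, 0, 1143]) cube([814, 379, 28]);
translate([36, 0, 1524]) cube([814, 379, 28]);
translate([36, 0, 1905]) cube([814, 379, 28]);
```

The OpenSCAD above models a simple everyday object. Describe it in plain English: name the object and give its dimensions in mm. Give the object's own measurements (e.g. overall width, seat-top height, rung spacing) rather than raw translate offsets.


An open bookshelf. Two side panels, each 36 mm thick, 379 mm deep and 2028 mm tall, stand 886 mm apart (outside-to-outside). Between them sit 6 shelves, each 28 mm thick and 379 mm deep, spanning the full gap between the sides. The bottom shelf rests on the floor (its underside at z = 0) and the clear gap between one shelf's top and the next shelf's underside is 353 mm.


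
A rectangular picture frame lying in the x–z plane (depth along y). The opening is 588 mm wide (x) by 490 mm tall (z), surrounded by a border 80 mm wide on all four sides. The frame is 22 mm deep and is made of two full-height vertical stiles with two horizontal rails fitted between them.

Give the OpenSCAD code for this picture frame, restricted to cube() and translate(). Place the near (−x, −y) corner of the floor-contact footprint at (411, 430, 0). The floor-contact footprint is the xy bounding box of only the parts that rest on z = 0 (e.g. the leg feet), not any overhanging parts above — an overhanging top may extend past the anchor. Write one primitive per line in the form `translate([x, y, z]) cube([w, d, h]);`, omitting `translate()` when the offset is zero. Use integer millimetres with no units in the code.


translate([411, 430, 0]) cube([80, 22, 650]);
translate([1079, 430, 0]) cube([80, 22, 650]);
translate([491, 430, 0]) cube([588, 22, 80]);
translate([491, 430, 570]) cube([588, 22, 80]);


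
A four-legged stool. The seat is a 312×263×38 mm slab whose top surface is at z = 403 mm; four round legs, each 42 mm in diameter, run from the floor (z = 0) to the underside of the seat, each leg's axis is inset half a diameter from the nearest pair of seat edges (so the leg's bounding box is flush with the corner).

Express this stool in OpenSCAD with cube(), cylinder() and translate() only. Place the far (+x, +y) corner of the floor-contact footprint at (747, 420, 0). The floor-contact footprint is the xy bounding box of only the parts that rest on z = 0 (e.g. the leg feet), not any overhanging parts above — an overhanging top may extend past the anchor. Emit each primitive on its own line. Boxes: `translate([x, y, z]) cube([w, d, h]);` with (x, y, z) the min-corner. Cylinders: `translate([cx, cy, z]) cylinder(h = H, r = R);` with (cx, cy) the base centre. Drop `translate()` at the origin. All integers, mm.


translate([435, 157, 365]) cube([312, 263, 38]);
translate([456, 178, 0]) cylinder(h = 365, r = 21);
translate([726, 178, 0]) cylinder(h = 365, r = 21);
translate([456, 399, 0]) cylinder(h = 365, r = 21);
translate([726, 399, 0]) cylinder(h = 365, r = 21);


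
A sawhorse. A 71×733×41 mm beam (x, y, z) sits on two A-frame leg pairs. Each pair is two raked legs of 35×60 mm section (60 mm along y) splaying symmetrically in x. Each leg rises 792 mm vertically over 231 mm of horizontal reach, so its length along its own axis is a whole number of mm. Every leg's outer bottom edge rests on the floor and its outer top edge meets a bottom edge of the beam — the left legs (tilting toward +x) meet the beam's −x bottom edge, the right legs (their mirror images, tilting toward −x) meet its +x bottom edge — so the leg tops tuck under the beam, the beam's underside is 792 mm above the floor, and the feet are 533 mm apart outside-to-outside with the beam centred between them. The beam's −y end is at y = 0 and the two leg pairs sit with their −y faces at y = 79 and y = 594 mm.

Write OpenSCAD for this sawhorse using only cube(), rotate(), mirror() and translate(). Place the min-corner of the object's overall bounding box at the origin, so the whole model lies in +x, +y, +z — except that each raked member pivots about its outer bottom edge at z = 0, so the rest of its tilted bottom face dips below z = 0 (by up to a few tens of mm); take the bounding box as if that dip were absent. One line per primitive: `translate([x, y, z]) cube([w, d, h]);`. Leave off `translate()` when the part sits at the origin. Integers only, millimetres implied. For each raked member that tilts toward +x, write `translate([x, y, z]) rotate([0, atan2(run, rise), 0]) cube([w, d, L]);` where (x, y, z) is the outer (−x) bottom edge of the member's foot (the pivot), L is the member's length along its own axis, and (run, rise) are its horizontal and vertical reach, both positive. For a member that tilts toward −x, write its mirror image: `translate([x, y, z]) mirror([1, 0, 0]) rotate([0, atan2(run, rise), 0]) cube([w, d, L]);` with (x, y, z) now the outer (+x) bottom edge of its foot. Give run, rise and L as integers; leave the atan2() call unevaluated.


translate([231, 0, 792]) cube([71, 733, 41]);
translate([0, 79, 0]) rotate([0, atan2(231, 792), 0]) cube([35, 60, 825]);
translate([533, 79, 0]) mirror([1, 0, 0]) rotate([0, atan2(231, 792), 0]) cube([35, 60, 825]);
translate([0, 594, 0]) rotate([0, atan2(231, 792), 0]) cube([35, 60, 825]);
translate([533, 594, 0]) mirror([1, 0, 0]) rotate([0, atan2(231, 792), 0]) cube([35, 60, 825]);


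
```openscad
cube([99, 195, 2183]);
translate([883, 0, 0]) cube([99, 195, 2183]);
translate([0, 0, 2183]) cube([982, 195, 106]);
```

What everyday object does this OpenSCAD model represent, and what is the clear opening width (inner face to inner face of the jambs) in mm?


A door frame. The clear opening width is 784 mm.

Two 2183 mm tall posts with a header on top — a door frame. The left jamb is 99 mm wide at x = 0; the right jamb starts at x = 883. The clear opening is 883 − 99 = 784 mm.


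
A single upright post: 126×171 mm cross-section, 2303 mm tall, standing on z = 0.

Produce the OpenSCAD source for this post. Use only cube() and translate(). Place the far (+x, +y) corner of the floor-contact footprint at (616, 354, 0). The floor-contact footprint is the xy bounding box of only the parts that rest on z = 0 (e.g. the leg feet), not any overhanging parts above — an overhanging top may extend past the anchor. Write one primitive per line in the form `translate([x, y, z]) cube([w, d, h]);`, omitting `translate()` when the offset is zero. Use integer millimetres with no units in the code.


translate([490, 183, 0]) cube([126, 171, 2303]);


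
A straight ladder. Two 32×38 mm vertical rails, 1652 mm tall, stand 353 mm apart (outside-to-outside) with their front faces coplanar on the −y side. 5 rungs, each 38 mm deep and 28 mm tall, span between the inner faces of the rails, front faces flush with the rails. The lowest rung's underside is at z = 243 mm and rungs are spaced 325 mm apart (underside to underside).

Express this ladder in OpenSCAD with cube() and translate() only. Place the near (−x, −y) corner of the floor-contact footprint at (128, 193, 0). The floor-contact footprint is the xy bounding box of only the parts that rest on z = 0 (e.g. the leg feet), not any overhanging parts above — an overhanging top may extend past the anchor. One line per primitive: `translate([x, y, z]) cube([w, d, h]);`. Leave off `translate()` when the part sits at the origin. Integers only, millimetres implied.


translate([128, 193, 0]) cube([32, 38, 1652]);
translate([449, 193, 0]) cube([32, 38, 1652]);
translate([160, 193, 243]) cube([289, 38, 28]);
translate([160, 193, 568]) cube([289, 38, 28]);
translate([160, 193, 893]) cube([289, 38, 28]);
translate([160, 193, 1218]) cube([289, 38, 28]);
translate([160, 193, 1543]) cube([289, 38, 28]);


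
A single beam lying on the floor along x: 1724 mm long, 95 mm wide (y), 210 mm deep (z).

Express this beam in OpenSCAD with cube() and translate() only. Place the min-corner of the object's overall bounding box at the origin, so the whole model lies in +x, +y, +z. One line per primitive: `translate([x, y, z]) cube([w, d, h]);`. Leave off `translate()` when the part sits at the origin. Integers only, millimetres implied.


cube([1724, 95, 210]);


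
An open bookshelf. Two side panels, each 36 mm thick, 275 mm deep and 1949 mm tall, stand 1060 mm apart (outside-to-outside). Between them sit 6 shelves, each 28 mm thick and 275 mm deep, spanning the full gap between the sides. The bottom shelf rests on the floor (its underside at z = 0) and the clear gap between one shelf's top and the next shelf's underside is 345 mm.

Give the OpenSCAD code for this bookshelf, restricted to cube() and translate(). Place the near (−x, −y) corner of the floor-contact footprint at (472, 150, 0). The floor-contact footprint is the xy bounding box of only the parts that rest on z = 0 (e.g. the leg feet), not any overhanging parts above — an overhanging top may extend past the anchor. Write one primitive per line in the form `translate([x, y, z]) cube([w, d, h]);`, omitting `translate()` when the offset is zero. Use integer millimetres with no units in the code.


translate([472, 150, 0]) cube([36, 275, 1949]);
translate([1496, 150, 0]) cube([36, 275, 1949]);
translate([508, 150, 0]) cube([988, 275, 28]);
translate([508, 150, 373]) cube([988, 275, 28]);
translate([508, 150, 746]) cube([988, 275, 28]);
translate([508, 150, 1119]) cube([988, 275, 28]);
translate([508, 150, 1492]) cube([988, 275, 28]);
translate([508, 150, 1865]) cube([988, 275, 28]);


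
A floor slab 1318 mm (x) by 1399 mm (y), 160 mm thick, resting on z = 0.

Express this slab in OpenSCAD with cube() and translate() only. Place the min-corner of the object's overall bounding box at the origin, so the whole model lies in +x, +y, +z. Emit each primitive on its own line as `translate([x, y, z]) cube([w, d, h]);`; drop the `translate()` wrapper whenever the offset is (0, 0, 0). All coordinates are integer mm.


cube([1318, 1399, 160]);


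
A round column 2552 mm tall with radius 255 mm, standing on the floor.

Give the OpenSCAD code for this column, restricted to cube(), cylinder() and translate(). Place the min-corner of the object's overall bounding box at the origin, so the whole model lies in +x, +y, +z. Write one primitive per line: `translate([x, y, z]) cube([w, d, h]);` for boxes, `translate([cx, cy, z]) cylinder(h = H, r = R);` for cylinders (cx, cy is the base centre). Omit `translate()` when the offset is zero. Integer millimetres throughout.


translate([255, 255, 0]) cylinder(h = 2552, r = 255);


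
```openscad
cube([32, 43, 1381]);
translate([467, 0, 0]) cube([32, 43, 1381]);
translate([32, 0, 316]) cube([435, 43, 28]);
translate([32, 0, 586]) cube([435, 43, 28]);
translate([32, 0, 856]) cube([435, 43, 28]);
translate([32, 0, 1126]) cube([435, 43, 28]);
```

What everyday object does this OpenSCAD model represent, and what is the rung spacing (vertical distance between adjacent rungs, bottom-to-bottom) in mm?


A ladder. The rung spacing is 270 mm.

Two tall 32×43 posts with 4 short bars between them — a ladder. Adjacent rungs sit at z = 316 and z = 586, so the spacing is 586 − 316 = 270 mm.


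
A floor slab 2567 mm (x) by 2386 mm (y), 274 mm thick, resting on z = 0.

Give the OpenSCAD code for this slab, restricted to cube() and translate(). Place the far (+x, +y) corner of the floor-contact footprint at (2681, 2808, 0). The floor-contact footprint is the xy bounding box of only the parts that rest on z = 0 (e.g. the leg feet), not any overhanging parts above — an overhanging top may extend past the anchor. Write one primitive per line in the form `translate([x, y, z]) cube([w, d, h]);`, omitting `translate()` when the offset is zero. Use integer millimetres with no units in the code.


translate([114, 422, 0]) cube([2567, 2386, 274]);


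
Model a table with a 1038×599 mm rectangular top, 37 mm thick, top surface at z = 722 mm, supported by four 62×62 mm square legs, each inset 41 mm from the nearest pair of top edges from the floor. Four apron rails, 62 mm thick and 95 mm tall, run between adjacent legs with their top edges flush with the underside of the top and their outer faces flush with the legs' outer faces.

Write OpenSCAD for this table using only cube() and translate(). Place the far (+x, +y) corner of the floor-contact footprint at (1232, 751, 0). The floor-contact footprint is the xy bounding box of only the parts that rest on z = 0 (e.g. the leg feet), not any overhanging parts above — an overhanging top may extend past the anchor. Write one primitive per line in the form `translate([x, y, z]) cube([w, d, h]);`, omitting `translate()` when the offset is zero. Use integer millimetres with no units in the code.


translate([235, 193, 685]) cube([1038, 599, 37]);
translate([276, 234, 0]) cube([62, 62, 685]);
translate([1170, 234, 0]) cube([62, 62, 685]);
translate([276, 689, 0]) cube([62, 62, 685]);
translate([1170, 689, 0]) cube([62, 62, 685]);
translate([338, 234, 590]) cube([832, 62, 95]);
translate([338, 689, 590]) cube([832, 62, 95]);
translate([276, 296, 590]) cube([62, 393, 95]);
translate([1170, 296, 590]) cube([62, 393, 95]);


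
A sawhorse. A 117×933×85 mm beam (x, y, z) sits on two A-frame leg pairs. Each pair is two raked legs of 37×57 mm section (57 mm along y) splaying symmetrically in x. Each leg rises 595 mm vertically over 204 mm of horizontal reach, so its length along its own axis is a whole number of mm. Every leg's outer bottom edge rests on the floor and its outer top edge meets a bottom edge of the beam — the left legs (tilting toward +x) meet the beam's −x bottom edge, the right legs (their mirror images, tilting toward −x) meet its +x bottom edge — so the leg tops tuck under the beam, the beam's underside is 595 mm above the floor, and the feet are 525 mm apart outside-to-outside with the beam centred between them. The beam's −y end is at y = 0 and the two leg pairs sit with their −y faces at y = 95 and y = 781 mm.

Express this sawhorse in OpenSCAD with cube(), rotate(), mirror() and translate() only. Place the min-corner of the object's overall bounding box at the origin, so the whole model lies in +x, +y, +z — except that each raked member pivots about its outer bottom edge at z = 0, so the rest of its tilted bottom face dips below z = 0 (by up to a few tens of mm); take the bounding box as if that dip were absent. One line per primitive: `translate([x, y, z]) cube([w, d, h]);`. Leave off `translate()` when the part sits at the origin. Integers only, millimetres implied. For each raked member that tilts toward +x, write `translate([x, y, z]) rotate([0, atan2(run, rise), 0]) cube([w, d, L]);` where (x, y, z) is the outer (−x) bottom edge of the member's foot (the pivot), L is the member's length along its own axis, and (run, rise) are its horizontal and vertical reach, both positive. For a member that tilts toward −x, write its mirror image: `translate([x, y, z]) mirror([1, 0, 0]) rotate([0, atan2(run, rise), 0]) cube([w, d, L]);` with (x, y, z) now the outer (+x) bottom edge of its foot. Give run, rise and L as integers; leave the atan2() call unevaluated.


// leg length = √(204² + 595²) = 629
// right-leg outer foot x = 2·204 + 117 = 525
// beam min-corner = (204, 0, 595)
translate([204, 0, 595]) cube([117, 933, 85]);
translate([0, 95, 0]) rotate([0, atan2(204, 595), 0]) cube([37, 57, 629]);
translate([525, 95, 0]) mirror([1, 0, 0]) rotate([0, atan2(204, 595), 0]) cube([37, 57, 629]);
translate([0, 781, 0]) rotate([0, atan2(204, 595), 0]) cube([37, 57, 629]);
translate([525, 781, 0]) mirror([1, 0, 0]) rotate([0, atan2(204, 595), 0]) cube([37, 57, 629]);


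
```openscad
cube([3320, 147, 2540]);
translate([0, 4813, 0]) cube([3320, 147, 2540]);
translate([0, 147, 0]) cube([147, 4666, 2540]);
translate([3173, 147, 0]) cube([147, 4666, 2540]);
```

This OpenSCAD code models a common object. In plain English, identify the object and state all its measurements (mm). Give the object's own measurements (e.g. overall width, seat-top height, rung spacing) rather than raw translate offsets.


The wall frame of a small rectangular building: four walls, each 2540 mm tall and 147 mm thick, enclosing a footprint 3320 mm (x) by 4960 mm (y) outside-to-outside, with no floor or roof. The front and back walls (the −y and +y sides) span the full width; the two side walls fit between them.


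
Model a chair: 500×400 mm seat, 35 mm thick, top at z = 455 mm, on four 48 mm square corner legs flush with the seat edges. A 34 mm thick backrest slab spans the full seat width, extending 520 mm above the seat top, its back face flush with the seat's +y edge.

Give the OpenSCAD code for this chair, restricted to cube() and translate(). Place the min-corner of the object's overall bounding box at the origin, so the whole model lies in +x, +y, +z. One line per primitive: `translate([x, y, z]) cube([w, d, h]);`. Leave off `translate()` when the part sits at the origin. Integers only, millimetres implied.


translate([0, 0, 420]) cube([500, 400, 35]);
cube([48, 48, 420]);
translate([452, 0, 0]) cube([48, 48, 420]);
translate([0, 352, 0]) cube([48, 48, 420]);
translate([452, 352, 0]) cube([48, 48, 420]);
translate([0, 366, 455]) cube([500, 34, 520]);


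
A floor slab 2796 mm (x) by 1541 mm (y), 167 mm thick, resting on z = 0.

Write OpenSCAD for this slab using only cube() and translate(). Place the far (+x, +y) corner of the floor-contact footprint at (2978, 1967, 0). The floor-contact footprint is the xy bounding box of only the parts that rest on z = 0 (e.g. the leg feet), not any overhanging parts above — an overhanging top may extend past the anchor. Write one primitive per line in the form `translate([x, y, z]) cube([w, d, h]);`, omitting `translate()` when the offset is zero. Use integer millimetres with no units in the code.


translate([182, 426, 0]) cube([2796, 1541, 167]);


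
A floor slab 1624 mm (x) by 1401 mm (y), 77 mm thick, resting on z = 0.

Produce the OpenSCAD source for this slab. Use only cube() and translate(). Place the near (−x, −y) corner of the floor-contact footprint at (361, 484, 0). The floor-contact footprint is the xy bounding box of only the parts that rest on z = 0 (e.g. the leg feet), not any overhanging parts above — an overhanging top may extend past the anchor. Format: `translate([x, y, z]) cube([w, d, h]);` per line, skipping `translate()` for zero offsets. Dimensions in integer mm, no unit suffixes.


translate([361, 484, 0]) cube([1624, 1401, 77]);


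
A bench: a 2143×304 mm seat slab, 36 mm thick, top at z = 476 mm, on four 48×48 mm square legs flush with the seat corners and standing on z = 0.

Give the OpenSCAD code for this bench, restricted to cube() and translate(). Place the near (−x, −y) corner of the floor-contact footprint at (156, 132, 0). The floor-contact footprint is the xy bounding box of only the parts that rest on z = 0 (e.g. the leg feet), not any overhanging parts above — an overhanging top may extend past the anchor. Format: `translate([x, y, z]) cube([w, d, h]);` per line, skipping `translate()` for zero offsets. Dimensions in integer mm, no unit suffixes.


// leg_h = 476 − 36 = 440
translate([156, 132, 440]) cube([2143, 304, 36]);
translate([156, 132, 0]) cube([48, 48, 440]);
translate([156, 388, 0]) cube([48, 48, 440]);
translate([2251, 132, 0]) cube([48, 48, 440]);
translate([2251, 388, 0]) cube([48, 48, 440]);


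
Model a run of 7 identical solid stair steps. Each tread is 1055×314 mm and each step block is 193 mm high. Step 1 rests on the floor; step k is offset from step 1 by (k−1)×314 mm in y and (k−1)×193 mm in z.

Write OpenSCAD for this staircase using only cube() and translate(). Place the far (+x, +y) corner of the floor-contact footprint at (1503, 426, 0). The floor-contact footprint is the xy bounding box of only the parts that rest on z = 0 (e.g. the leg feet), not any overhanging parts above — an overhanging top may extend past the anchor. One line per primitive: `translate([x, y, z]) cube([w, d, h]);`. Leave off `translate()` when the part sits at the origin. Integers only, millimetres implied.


translate([448, 112, 0]) cube([1055, 314, 193]);
translate([448, 426, 193]) cube([1055, 314, 193]);
translate([448, 740, 386]) cube([1055, 314, 193]);
translate([448, 1054, 579]) cube([1055, 314, 193]);
translate([448, 1368, 772]) cube([1055, 314, 193]);
translate([448, 1682, 965]) cube([1055, 314, 193]);
translate([448, 1996, 1158]) cube([1055, 314, 193]);


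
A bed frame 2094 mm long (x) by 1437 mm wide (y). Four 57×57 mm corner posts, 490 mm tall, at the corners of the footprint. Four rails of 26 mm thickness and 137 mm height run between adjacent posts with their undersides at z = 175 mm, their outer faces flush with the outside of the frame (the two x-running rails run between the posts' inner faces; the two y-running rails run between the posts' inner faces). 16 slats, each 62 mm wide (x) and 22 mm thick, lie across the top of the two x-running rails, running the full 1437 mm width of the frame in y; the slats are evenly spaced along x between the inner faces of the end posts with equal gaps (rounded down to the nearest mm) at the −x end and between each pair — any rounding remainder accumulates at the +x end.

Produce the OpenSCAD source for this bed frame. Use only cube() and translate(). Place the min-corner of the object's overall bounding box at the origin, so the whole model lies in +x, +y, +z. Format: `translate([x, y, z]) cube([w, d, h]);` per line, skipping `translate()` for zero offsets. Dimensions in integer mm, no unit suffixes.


// slat z = rail_z + rail_h = 175 + 137 = 312
// slat gap = ⌊(1980 − 16·62) / 17⌋ = 58
cube([57, 57, 490]);
translate([0, 1380, 0]) cube([57, 57, 490]);
translate([2037, 0, 0]) cube([57, 57, 490]);
translate([2037, 1380, 0]) cube([57, 57, 490]);
translate([57, 0, 175]) cube([1980, 26, 137]);
translate([57, 1411, 175]) cube([1980, 26, 137]);
translate([0, 57, 175]) cube([26, 1323, 137]);
translate([2068, 57, 175]) cube([26, 1323, 137]);
translate([115, 0, 312]) cube([62, 1437, 22]);
translate([235, 0, 312]) cube([62, 1437, 22]);
translate([355, 0, 312]) cube([62, 1437, 22]);
translate([475, 0, 312]) cube([62, 1437, 22]);
translate([595, 0, 312]) cube([62, 1437, 22]);
translate([715, 0, 312]) cube([62, 1437, 22]);
translate([835, 0, 312]) cube([62, 1437, 22]);
translate([955, 0, 312]) cube([62, 1437, 22]);
translate([1075, 0, 312]) cube([62, 1437, 22]);
translate([1195, 0, 312]) cube([62, 1437, 22]);
translate([1315, 0, 312]) cube([62, 1437, 22]);
translate([1435, 0, 312]) cube([62, 1437, 22]);
translate([1555, 0, 312]) cube([62, 1437, 22]);
translate([1675, 0, 312]) cube([62, 1437, 22]);
translate([1795, 0, 312]) cube([62, 1437, 22]);
translate([1915, 0, 312]) cube([62, 1437, 22]);


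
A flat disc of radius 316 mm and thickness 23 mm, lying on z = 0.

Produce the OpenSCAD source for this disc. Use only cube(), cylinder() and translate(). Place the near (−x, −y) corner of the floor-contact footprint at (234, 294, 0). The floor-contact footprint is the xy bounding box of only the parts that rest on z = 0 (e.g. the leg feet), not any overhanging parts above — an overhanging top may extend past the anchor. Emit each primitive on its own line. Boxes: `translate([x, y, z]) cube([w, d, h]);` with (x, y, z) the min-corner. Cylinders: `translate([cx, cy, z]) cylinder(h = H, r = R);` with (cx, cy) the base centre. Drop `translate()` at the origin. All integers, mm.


translate([550, 610, 0]) cylinder(h = 23, r = 316);


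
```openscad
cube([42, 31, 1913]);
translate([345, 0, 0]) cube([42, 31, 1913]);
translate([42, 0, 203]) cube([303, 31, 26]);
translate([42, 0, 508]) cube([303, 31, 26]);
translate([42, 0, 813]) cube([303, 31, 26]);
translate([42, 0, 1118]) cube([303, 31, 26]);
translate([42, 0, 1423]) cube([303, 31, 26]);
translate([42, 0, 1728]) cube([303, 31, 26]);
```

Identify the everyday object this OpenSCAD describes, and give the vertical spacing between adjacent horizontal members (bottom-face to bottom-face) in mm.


A ladder. The rung spacing is 305 mm.

Two tall 42×31 posts with 6 short bars between them — a ladder. Adjacent rungs sit at z = 203 and z = 508, so the spacing is 508 − 203 = 305 mm.


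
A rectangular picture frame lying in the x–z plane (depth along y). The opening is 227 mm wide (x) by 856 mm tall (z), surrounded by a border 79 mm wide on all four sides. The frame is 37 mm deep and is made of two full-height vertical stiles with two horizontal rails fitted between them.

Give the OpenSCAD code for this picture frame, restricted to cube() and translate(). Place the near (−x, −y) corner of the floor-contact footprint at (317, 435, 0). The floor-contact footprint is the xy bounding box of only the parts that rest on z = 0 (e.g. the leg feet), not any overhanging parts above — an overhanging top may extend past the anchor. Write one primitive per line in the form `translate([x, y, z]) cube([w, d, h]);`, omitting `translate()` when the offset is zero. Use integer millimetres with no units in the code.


translate([317, 435, 0]) cube([79, 37, 1014]);
translate([623, 435, 0]) cube([79, 37, 1014]);
translate([396, 435, 0]) cube([227, 37, 79]);
translate([396, 435, 935]) cube([227, 37, 79]);


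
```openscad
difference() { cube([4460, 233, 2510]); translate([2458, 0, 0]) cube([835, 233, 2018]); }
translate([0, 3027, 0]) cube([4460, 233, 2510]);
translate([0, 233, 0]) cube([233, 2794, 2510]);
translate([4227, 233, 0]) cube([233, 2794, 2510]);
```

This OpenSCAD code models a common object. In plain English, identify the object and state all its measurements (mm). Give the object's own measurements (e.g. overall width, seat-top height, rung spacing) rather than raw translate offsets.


A single room: four walls, each 2510 mm tall and 233 mm thick, enclosing an outside footprint 4460×3260 mm (x × y), no floor or roof. The front and back walls (−y and +y sides) run the full x-width; the side walls fit between their inner faces. A door opening 835 mm wide and 2018 mm tall is cut through the front wall from the floor up, its −x edge 2458 mm from the wall's −x end.
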